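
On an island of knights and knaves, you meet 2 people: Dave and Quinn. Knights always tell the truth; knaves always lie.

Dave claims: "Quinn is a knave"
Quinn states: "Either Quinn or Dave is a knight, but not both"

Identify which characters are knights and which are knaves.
Dave is a knave.
Quinn is a knight.

Verification:
- Dave (knave) says "Quinn is a knave" - this is FALSE (a lie) because Quinn is a knight.
- Quinn (knight) says "Either Quinn or Dave is a knight, but not both" - this is TRUE because Quinn is a knight and Dave is a knave.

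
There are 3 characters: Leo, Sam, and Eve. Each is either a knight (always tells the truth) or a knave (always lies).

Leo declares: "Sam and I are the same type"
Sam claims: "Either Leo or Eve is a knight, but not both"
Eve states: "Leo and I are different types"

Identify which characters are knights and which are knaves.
Leo is a knave.
Sam is a knight.
Eve is a knight.

Verification:
- Leo (knave) says "Sam and I are the same type" - this is FALSE (a lie) because Leo is a knave and Sam is a knight.
- Sam (knight) says "Either Leo or Eve is a knight, but not both" - this is TRUE because Leo is a knave and Eve is a knight.
- Eve (knight) says "Leo and I are different types" - this is TRUE because Eve is a knight and Leo is a knave.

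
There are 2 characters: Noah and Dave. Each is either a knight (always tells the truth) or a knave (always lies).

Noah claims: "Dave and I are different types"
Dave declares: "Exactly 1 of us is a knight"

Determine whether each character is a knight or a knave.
Noah is a knave.
Dave is a knave.

Verification:
- Noah (knave) says "Dave and I are different types" - this is FALSE (a lie) because Noah is a knave and Dave is a knave.
- Dave (knave) says "Exactly 1 of us is a knight" - this is FALSE (a lie) because there are 0 knights.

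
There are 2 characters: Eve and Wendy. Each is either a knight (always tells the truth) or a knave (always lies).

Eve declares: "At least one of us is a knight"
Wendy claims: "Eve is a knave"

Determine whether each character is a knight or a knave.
Eve is a knight.
Wendy is a knave.

Verification:
- Eve (knight) says "At least one of us is a knight" - this is TRUE because Eve is a knight.
- Wendy (knave) says "Eve is a knave" - this is FALSE (a lie) because Eve is a knight.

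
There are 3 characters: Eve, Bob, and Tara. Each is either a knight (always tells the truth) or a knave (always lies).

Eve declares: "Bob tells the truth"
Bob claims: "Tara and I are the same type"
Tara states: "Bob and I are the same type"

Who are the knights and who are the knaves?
Eve is a knight.
Bob is a knight.
Tara is a knight.

Verification:
- Eve (knight) says "Bob tells the truth" - this is TRUE because Bob is a knight.
- Bob (knight) says "Tara and I are the same type" - this is TRUE because Bob is a knight and Tara is a knight.
- Tara (knight) says "Bob and I are the same type" - this is TRUE because Tara is a knight and Bob is a knight.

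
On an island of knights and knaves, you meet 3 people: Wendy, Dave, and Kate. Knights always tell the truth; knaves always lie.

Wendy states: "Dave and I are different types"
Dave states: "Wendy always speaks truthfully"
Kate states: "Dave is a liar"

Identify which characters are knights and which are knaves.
Wendy is a knave.
Dave is a knave.
Kate is a knight.

Verification:
- Wendy (knave) says "Dave and I are different types" - this is FALSE (a lie) because Wendy is a knave and Dave is a knave.
- Dave (knave) says "Wendy always speaks truthfully" - this is FALSE (a lie) because Wendy is a knave.
- Kate (knight) says "Dave is a liar" - this is TRUE because Dave is a knave.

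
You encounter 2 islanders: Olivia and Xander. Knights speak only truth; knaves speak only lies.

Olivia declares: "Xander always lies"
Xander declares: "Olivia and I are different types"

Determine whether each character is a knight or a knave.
Olivia is a knave.
Xander is a knight.

Verification:
- Olivia (knave) says "Xander always lies" - this is FALSE (a lie) because Xander is a knight.
- Xander (knight) says "Olivia and I are different types" - this is TRUE because Xander is a knight and Olivia is a knave.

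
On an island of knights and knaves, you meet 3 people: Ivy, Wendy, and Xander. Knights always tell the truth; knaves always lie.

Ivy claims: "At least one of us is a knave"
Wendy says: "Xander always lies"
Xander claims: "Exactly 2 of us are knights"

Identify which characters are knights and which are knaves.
Ivy is a knight.
Wendy is a knave.
Xander is a knight.

Verification:
- Ivy (knight) says "At least one of us is a knave" - this is TRUE because Wendy is a knave.
- Wendy (knave) says "Xander always lies" - this is FALSE (a lie) because Xander is a knight.
- Xander (knight) says "Exactly 2 of us are knights" - this is TRUE because there are 2 knights.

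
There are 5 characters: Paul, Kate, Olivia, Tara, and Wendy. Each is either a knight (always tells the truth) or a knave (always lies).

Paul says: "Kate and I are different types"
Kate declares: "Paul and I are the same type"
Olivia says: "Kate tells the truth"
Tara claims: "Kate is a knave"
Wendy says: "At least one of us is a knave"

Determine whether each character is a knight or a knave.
Paul is a knight.
Kate is a knave.
Olivia is a knave.
Tara is a knight.
Wendy is a knight.

Verification:
- Paul (knight) says "Kate and I are different types" - this is TRUE because Paul is a knight and Kate is a knave.
- Kate (knave) says "Paul and I are the same type" - this is FALSE (a lie) because Kate is a knave and Paul is a knight.
- Olivia (knave) says "Kate tells the truth" - this is FALSE (a lie) because Kate is a knave.
- Tara (knight) says "Kate is a knave" - this is TRUE because Kate is a knave.
- Wendy (knight) says "At least one of us is a knave" - this is TRUE because Kate and Olivia are knaves.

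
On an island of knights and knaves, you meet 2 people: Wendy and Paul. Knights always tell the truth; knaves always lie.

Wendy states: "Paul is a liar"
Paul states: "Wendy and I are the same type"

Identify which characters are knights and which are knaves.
Wendy is a knight.
Paul is a knave.

Verification:
- Wendy (knight) says "Paul is a liar" - this is TRUE because Paul is a knave.
- Paul (knave) says "Wendy and I are the same type" - this is FALSE (a lie) because Paul is a knave and Wendy is a knight.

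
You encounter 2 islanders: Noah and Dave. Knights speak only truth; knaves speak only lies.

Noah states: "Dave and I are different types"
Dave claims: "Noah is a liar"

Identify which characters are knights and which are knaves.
Noah is a knight.
Dave is a knave.

Verification:
- Noah (knight) says "Dave and I are different types" - this is TRUE because Noah is a knight and Dave is a knave.
- Dave (knave) says "Noah is a liar" - this is FALSE (a lie) because Noah is a knight.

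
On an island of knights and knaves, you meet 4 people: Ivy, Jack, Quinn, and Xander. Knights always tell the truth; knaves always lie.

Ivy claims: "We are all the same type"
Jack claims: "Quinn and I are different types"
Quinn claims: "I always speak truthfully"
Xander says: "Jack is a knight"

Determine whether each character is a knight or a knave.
Ivy is a knave.
Jack is a knight.
Quinn is a knave.
Xander is a knight.

Verification:
- Ivy (knave) says "We are all the same type" - this is FALSE (a lie) because Jack and Xander are knights and Ivy and Quinn are knaves.
- Jack (knight) says "Quinn and I are different types" - this is TRUE because Jack is a knight and Quinn is a knave.
- Quinn (knave) says "I always speak truthfully" - this is FALSE (a lie) because Quinn is a knave.
- Xander (knight) says "Jack is a knight" - this is TRUE because Jack is a knight.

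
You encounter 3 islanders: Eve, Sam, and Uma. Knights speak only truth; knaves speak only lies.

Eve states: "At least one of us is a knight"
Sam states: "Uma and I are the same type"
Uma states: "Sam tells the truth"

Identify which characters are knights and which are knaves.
Eve is a knight.
Sam is a knight.
Uma is a knight.

Verification:
- Eve (knight) says "At least one of us is a knight" - this is TRUE because Eve, Sam, and Uma are knights.
- Sam (knight) says "Uma and I are the same type" - this is TRUE because Sam is a knight and Uma is a knight.
- Uma (knight) says "Sam tells the truth" - this is TRUE because Sam is a knight.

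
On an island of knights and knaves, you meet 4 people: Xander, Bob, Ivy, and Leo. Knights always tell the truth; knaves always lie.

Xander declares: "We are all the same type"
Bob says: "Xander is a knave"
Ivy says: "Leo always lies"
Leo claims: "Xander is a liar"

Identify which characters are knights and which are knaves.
Xander is a knave.
Bob is a knight.
Ivy is a knave.
Leo is a knight.

Verification:
- Xander (knave) says "We are all the same type" - this is FALSE (a lie) because Bob and Leo are knights and Xander and Ivy are knaves.
- Bob (knight) says "Xander is a knave" - this is TRUE because Xander is a knave.
- Ivy (knave) says "Leo always lies" - this is FALSE (a lie) because Leo is a knight.
- Leo (knight) says "Xander is a liar" - this is TRUE because Xander is a knave.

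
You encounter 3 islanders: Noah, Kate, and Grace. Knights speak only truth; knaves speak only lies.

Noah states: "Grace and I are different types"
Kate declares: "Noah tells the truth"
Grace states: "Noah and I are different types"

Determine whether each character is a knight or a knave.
Noah is a knave.
Kate is a knave.
Grace is a knave.

Verification:
- Noah (knave) says "Grace and I are different types" - this is FALSE (a lie) because Noah is a knave and Grace is a knave.
- Kate (knave) says "Noah tells the truth" - this is FALSE (a lie) because Noah is a knave.
- Grace (knave) says "Noah and I are different types" - this is FALSE (a lie) because Grace is a knave and Noah is a knave.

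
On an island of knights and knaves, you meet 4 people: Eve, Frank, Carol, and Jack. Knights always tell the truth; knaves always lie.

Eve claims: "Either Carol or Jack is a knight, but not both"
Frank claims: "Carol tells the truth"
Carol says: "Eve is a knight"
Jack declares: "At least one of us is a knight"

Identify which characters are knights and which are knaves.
Eve is a knave.
Frank is a knave.
Carol is a knave.
Jack is a knave.

Verification:
- Eve (knave) says "Either Carol or Jack is a knight, but not both" - this is FALSE (a lie) because Carol is a knave and Jack is a knave.
- Frank (knave) says "Carol tells the truth" - this is FALSE (a lie) because Carol is a knave.
- Carol (knave) says "Eve is a knight" - this is FALSE (a lie) because Eve is a knave.
- Jack (knave) says "At least one of us is a knight" - this is FALSE (a lie) because no one is a knight.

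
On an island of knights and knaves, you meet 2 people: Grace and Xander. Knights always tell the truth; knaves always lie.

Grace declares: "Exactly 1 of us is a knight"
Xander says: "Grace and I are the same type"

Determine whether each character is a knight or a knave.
Grace is a knight.
Xander is a knave.

Verification:
- Grace (knight) says "Exactly 1 of us is a knight" - this is TRUE because there are 1 knights.
- Xander (knave) says "Grace and I are the same type" - this is FALSE (a lie) because Xander is a knave and Grace is a knight.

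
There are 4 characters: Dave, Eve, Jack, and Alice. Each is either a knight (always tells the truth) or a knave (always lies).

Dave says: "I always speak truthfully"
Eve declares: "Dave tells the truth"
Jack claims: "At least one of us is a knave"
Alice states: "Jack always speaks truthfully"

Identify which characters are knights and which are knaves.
Dave is a knave.
Eve is a knave.
Jack is a knight.
Alice is a knight.

Verification:
- Dave (knave) says "I always speak truthfully" - this is FALSE (a lie) because Dave is a knave.
- Eve (knave) says "Dave tells the truth" - this is FALSE (a lie) because Dave is a knave.
- Jack (knight) says "At least one of us is a knave" - this is TRUE because Dave and Eve are knaves.
- Alice (knight) says "Jack always speaks truthfully" - this is TRUE because Jack is a knight.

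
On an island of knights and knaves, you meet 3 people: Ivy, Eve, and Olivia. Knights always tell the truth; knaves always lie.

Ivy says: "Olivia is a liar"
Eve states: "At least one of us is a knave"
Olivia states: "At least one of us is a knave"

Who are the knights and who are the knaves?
Ivy is a knave.
Eve is a knight.
Olivia is a knight.

Verification:
- Ivy (knave) says "Olivia is a liar" - this is FALSE (a lie) because Olivia is a knight.
- Eve (knight) says "At least one of us is a knave" - this is TRUE because Ivy is a knave.
- Olivia (knight) says "At least one of us is a knave" - this is TRUE because Ivy is a knave.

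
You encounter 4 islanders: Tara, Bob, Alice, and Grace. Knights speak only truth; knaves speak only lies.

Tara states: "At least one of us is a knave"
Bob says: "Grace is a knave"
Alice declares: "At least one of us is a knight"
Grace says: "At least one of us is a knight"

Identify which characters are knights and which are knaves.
Tara is a knight.
Bob is a knave.
Alice is a knight.
Grace is a knight.

Verification:
- Tara (knight) says "At least one of us is a knave" - this is TRUE because Bob is a knave.
- Bob (knave) says "Grace is a knave" - this is FALSE (a lie) because Grace is a knight.
- Alice (knight) says "At least one of us is a knight" - this is TRUE because Tara, Alice, and Grace are knights.
- Grace (knight) says "At least one of us is a knight" - this is TRUE because Tara, Alice, and Grace are knights.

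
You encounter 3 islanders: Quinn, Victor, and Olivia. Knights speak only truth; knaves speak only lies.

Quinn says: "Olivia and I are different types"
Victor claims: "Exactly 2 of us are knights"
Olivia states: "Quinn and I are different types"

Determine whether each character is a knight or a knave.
Quinn is a knave.
Victor is a knave.
Olivia is a knave.

Verification:
- Quinn (knave) says "Olivia and I are different types" - this is FALSE (a lie) because Quinn is a knave and Olivia is a knave.
- Victor (knave) says "Exactly 2 of us are knights" - this is FALSE (a lie) because there are 0 knights.
- Olivia (knave) says "Quinn and I are different types" - this is FALSE (a lie) because Olivia is a knave and Quinn is a knave.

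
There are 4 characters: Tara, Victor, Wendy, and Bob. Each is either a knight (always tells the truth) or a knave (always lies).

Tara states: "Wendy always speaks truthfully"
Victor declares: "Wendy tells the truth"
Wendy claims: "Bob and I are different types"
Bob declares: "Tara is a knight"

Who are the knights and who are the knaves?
Tara is a knave.
Victor is a knave.
Wendy is a knave.
Bob is a knave.

Verification:
- Tara (knave) says "Wendy always speaks truthfully" - this is FALSE (a lie) because Wendy is a knave.
- Victor (knave) says "Wendy tells the truth" - this is FALSE (a lie) because Wendy is a knave.
- Wendy (knave) says "Bob and I are different types" - this is FALSE (a lie) because Wendy is a knave and Bob is a knave.
- Bob (knave) says "Tara is a knight" - this is FALSE (a lie) because Tara is a knave.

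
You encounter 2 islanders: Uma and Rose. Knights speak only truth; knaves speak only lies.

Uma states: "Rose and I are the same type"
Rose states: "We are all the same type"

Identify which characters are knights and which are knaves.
Uma is a knight.
Rose is a knight.

Verification:
- Uma (knight) says "Rose and I are the same type" - this is TRUE because Uma is a knight and Rose is a knight.
- Rose (knight) says "We are all the same type" - this is TRUE because Uma and Rose are knights.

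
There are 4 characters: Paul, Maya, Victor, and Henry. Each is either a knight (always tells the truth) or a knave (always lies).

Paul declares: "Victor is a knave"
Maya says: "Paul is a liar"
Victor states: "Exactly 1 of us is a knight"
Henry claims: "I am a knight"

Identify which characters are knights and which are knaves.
Paul is a knight.
Maya is a knave.
Victor is a knave.
Henry is a knight.

Verification:
- Paul (knight) says "Victor is a knave" - this is TRUE because Victor is a knave.
- Maya (knave) says "Paul is a liar" - this is FALSE (a lie) because Paul is a knight.
- Victor (knave) says "Exactly 1 of us is a knight" - this is FALSE (a lie) because there are 2 knights.
- Henry (knight) says "I am a knight" - this is TRUE because Henry is a knight.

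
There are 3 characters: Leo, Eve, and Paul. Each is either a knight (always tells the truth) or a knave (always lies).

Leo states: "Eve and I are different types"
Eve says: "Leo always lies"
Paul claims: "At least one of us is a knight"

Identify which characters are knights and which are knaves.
Leo is a knight.
Eve is a knave.
Paul is a knight.

Verification:
- Leo (knight) says "Eve and I are different types" - this is TRUE because Leo is a knight and Eve is a knave.
- Eve (knave) says "Leo always lies" - this is FALSE (a lie) because Leo is a knight.
- Paul (knight) says "At least one of us is a knight" - this is TRUE because Leo and Paul are knights.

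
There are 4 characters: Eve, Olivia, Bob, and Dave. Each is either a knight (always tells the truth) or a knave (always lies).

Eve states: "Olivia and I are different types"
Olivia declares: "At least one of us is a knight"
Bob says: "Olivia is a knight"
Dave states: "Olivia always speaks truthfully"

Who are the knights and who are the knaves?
Eve is a knave.
Olivia is a knave.
Bob is a knave.
Dave is a knave.

Verification:
- Eve (knave) says "Olivia and I are different types" - this is FALSE (a lie) because Eve is a knave and Olivia is a knave.
- Olivia (knave) says "At least one of us is a knight" - this is FALSE (a lie) because no one is a knight.
- Bob (knave) says "Olivia is a knight" - this is FALSE (a lie) because Olivia is a knave.
- Dave (knave) says "Olivia always speaks truthfully" - this is FALSE (a lie) because Olivia is a knave.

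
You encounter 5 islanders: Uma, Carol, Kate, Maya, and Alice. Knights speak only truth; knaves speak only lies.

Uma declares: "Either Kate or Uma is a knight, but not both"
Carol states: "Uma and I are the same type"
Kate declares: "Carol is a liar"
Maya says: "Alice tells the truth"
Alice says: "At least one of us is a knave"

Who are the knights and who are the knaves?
Uma is a knight.
Carol is a knight.
Kate is a knave.
Maya is a knight.
Alice is a knight.

Verification:
- Uma (knight) says "Either Kate or Uma is a knight, but not both" - this is TRUE because Kate is a knave and Uma is a knight.
- Carol (knight) says "Uma and I are the same type" - this is TRUE because Carol is a knight and Uma is a knight.
- Kate (knave) says "Carol is a liar" - this is FALSE (a lie) because Carol is a knight.
- Maya (knight) says "Alice tells the truth" - this is TRUE because Alice is a knight.
- Alice (knight) says "At least one of us is a knave" - this is TRUE because Kate is a knave.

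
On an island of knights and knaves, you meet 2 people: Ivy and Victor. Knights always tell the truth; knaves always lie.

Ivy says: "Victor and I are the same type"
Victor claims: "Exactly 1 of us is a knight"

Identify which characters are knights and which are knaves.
Ivy is a knave.
Victor is a knight.

Verification:
- Ivy (knave) says "Victor and I are the same type" - this is FALSE (a lie) because Ivy is a knave and Victor is a knight.
- Victor (knight) says "Exactly 1 of us is a knight" - this is TRUE because there are 1 knights.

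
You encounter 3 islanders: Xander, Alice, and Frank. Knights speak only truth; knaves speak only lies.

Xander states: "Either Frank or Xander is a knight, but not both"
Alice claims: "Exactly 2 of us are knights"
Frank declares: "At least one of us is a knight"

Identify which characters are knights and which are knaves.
Xander is a knave.
Alice is a knave.
Frank is a knave.

Verification:
- Xander (knave) says "Either Frank or Xander is a knight, but not both" - this is FALSE (a lie) because Frank is a knave and Xander is a knave.
- Alice (knave) says "Exactly 2 of us are knights" - this is FALSE (a lie) because there are 0 knights.
- Frank (knave) says "At least one of us is a knight" - this is FALSE (a lie) because no one is a knight.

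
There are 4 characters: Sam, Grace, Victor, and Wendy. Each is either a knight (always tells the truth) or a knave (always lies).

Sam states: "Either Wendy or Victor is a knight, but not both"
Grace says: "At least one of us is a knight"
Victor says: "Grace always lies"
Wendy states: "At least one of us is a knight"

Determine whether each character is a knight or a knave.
Sam is a knight.
Grace is a knight.
Victor is a knave.
Wendy is a knight.

Verification:
- Sam (knight) says "Either Wendy or Victor is a knight, but not both" - this is TRUE because Wendy is a knight and Victor is a knave.
- Grace (knight) says "At least one of us is a knight" - this is TRUE because Sam, Grace, and Wendy are knights.
- Victor (knave) says "Grace always lies" - this is FALSE (a lie) because Grace is a knight.
- Wendy (knight) says "At least one of us is a knight" - this is TRUE because Sam, Grace, and Wendy are knights.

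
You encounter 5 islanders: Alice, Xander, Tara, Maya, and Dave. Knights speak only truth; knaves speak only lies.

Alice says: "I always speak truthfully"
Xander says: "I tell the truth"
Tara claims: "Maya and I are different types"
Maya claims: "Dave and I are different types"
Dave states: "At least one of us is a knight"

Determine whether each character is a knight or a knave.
Alice is a knave.
Xander is a knave.
Tara is a knave.
Maya is a knave.
Dave is a knave.

Verification:
- Alice (knave) says "I always speak truthfully" - this is FALSE (a lie) because Alice is a knave.
- Xander (knave) says "I tell the truth" - this is FALSE (a lie) because Xander is a knave.
- Tara (knave) says "Maya and I are different types" - this is FALSE (a lie) because Tara is a knave and Maya is a knave.
- Maya (knave) says "Dave and I are different types" - this is FALSE (a lie) because Maya is a knave and Dave is a knave.
- Dave (knave) says "At least one of us is a knight" - this is FALSE (a lie) because no one is a knight.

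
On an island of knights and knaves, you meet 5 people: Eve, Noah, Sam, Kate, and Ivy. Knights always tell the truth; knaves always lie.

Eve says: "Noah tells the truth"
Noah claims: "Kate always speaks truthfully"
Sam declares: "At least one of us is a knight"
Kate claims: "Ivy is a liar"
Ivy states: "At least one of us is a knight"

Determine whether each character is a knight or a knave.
Eve is a knave.
Noah is a knave.
Sam is a knight.
Kate is a knave.
Ivy is a knight.

Verification:
- Eve (knave) says "Noah tells the truth" - this is FALSE (a lie) because Noah is a knave.
- Noah (knave) says "Kate always speaks truthfully" - this is FALSE (a lie) because Kate is a knave.
- Sam (knight) says "At least one of us is a knight" - this is TRUE because Sam and Ivy are knights.
- Kate (knave) says "Ivy is a liar" - this is FALSE (a lie) because Ivy is a knight.
- Ivy (knight) says "At least one of us is a knight" - this is TRUE because Sam and Ivy are knights.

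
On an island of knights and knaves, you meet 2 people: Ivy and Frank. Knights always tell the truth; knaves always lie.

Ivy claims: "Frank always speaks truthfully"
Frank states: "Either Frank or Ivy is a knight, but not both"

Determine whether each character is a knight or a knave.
Ivy is a knave.
Frank is a knave.

Verification:
- Ivy (knave) says "Frank always speaks truthfully" - this is FALSE (a lie) because Frank is a knave.
- Frank (knave) says "Either Frank or Ivy is a knight, but not both" - this is FALSE (a lie) because Frank is a knave and Ivy is a knave.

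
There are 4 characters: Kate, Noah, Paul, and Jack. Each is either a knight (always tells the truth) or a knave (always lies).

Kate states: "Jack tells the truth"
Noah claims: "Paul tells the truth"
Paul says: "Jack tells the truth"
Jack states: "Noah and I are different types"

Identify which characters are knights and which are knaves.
Kate is a knave.
Noah is a knave.
Paul is a knave.
Jack is a knave.

Verification:
- Kate (knave) says "Jack tells the truth" - this is FALSE (a lie) because Jack is a knave.
- Noah (knave) says "Paul tells the truth" - this is FALSE (a lie) because Paul is a knave.
- Paul (knave) says "Jack tells the truth" - this is FALSE (a lie) because Jack is a knave.
- Jack (knave) says "Noah and I are different types" - this is FALSE (a lie) because Jack is a knave and Noah is a knave.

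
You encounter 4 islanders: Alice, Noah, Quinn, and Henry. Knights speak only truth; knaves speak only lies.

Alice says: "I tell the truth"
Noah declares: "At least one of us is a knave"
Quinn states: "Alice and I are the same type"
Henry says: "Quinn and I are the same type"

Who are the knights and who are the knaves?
Alice is a knight.
Noah is a knight.
Quinn is a knight.
Henry is a knave.

Verification:
- Alice (knight) says "I tell the truth" - this is TRUE because Alice is a knight.
- Noah (knight) says "At least one of us is a knave" - this is TRUE because Henry is a knave.
- Quinn (knight) says "Alice and I are the same type" - this is TRUE because Quinn is a knight and Alice is a knight.
- Henry (knave) says "Quinn and I are the same type" - this is FALSE (a lie) because Henry is a knave and Quinn is a knight.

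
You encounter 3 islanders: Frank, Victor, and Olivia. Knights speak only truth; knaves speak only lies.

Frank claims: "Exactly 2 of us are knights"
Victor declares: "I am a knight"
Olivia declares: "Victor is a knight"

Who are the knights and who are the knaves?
Frank is a knave.
Victor is a knave.
Olivia is a knave.

Verification:
- Frank (knave) says "Exactly 2 of us are knights" - this is FALSE (a lie) because there are 0 knights.
- Victor (knave) says "I am a knight" - this is FALSE (a lie) because Victor is a knave.
- Olivia (knave) says "Victor is a knight" - this is FALSE (a lie) because Victor is a knave.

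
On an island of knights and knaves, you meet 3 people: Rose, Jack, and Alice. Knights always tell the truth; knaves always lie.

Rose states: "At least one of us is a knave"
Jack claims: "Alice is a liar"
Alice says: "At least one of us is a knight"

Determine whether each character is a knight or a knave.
Rose is a knight.
Jack is a knave.
Alice is a knight.

Verification:
- Rose (knight) says "At least one of us is a knave" - this is TRUE because Jack is a knave.
- Jack (knave) says "Alice is a liar" - this is FALSE (a lie) because Alice is a knight.
- Alice (knight) says "At least one of us is a knight" - this is TRUE because Rose and Alice are knights.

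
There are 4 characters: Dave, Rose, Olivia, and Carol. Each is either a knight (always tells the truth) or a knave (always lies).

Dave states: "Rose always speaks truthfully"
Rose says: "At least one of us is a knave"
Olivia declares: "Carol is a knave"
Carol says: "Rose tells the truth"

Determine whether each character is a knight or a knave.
Dave is a knight.
Rose is a knight.
Olivia is a knave.
Carol is a knight.

Verification:
- Dave (knight) says "Rose always speaks truthfully" - this is TRUE because Rose is a knight.
- Rose (knight) says "At least one of us is a knave" - this is TRUE because Olivia is a knave.
- Olivia (knave) says "Carol is a knave" - this is FALSE (a lie) because Carol is a knight.
- Carol (knight) says "Rose tells the truth" - this is TRUE because Rose is a knight.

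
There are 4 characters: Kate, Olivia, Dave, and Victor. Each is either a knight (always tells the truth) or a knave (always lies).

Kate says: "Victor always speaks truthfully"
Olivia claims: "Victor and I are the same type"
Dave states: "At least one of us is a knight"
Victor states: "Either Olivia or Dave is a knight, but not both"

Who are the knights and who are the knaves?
Kate is a knight.
Olivia is a knave.
Dave is a knight.
Victor is a knight.

Verification:
- Kate (knight) says "Victor always speaks truthfully" - this is TRUE because Victor is a knight.
- Olivia (knave) says "Victor and I are the same type" - this is FALSE (a lie) because Olivia is a knave and Victor is a knight.
- Dave (knight) says "At least one of us is a knight" - this is TRUE because Kate, Dave, and Victor are knights.
- Victor (knight) says "Either Olivia or Dave is a knight, but not both" - this is TRUE because Olivia is a knave and Dave is a knight.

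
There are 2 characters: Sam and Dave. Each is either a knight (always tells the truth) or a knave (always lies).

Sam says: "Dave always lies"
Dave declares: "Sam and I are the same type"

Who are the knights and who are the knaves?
Sam is a knight.
Dave is a knave.

Verification:
- Sam (knight) says "Dave always lies" - this is TRUE because Dave is a knave.
- Dave (knave) says "Sam and I are the same type" - this is FALSE (a lie) because Dave is a knave and Sam is a knight.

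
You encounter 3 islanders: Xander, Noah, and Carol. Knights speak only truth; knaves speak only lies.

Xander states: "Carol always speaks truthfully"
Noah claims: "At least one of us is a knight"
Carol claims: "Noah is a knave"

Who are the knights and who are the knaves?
Xander is a knave.
Noah is a knight.
Carol is a knave.

Verification:
- Xander (knave) says "Carol always speaks truthfully" - this is FALSE (a lie) because Carol is a knave.
- Noah (knight) says "At least one of us is a knight" - this is TRUE because Noah is a knight.
- Carol (knave) says "Noah is a knave" - this is FALSE (a lie) because Noah is a knight.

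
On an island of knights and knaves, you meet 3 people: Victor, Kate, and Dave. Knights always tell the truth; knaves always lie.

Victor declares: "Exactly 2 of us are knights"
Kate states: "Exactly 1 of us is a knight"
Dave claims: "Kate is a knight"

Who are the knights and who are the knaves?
Victor is a knave.
Kate is a knave.
Dave is a knave.

Verification:
- Victor (knave) says "Exactly 2 of us are knights" - this is FALSE (a lie) because there are 0 knights.
- Kate (knave) says "Exactly 1 of us is a knight" - this is FALSE (a lie) because there are 0 knights.
- Dave (knave) says "Kate is a knight" - this is FALSE (a lie) because Kate is a knave.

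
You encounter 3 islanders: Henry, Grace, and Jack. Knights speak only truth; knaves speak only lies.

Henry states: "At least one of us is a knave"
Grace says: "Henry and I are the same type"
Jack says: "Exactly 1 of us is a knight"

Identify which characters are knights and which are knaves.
Henry is a knight.
Grace is a knight.
Jack is a knave.

Verification:
- Henry (knight) says "At least one of us is a knave" - this is TRUE because Jack is a knave.
- Grace (knight) says "Henry and I are the same type" - this is TRUE because Grace is a knight and Henry is a knight.
- Jack (knave) says "Exactly 1 of us is a knight" - this is FALSE (a lie) because there are 2 knights.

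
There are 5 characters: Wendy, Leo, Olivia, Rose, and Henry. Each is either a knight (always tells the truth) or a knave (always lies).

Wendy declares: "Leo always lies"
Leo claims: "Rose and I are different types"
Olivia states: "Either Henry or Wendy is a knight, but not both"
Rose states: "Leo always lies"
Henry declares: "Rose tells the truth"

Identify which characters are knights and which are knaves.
Wendy is a knave.
Leo is a knight.
Olivia is a knave.
Rose is a knave.
Henry is a knave.

Verification:
- Wendy (knave) says "Leo always lies" - this is FALSE (a lie) because Leo is a knight.
- Leo (knight) says "Rose and I are different types" - this is TRUE because Leo is a knight and Rose is a knave.
- Olivia (knave) says "Either Henry or Wendy is a knight, but not both" - this is FALSE (a lie) because Henry is a knave and Wendy is a knave.
- Rose (knave) says "Leo always lies" - this is FALSE (a lie) because Leo is a knight.
- Henry (knave) says "Rose tells the truth" - this is FALSE (a lie) because Rose is a knave.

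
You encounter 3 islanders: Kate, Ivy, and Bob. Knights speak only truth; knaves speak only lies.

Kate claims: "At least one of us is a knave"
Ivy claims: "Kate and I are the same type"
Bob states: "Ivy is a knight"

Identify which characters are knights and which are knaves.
Kate is a knight.
Ivy is a knave.
Bob is a knave.

Verification:
- Kate (knight) says "At least one of us is a knave" - this is TRUE because Ivy and Bob are knaves.
- Ivy (knave) says "Kate and I are the same type" - this is FALSE (a lie) because Ivy is a knave and Kate is a knight.
- Bob (knave) says "Ivy is a knight" - this is FALSE (a lie) because Ivy is a knave.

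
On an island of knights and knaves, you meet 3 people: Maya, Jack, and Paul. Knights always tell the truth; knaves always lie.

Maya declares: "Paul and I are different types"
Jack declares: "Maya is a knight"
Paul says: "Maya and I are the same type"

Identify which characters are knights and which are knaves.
Maya is a knight.
Jack is a knight.
Paul is a knave.

Verification:
- Maya (knight) says "Paul and I are different types" - this is TRUE because Maya is a knight and Paul is a knave.
- Jack (knight) says "Maya is a knight" - this is TRUE because Maya is a knight.
- Paul (knave) says "Maya and I are the same type" - this is FALSE (a lie) because Paul is a knave and Maya is a knight.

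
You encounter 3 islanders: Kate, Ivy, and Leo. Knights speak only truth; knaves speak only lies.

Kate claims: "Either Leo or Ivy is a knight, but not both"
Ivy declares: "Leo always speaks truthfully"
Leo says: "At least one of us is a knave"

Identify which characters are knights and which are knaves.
Kate is a knave.
Ivy is a knight.
Leo is a knight.

Verification:
- Kate (knave) says "Either Leo or Ivy is a knight, but not both" - this is FALSE (a lie) because Leo is a knight and Ivy is a knight.
- Ivy (knight) says "Leo always speaks truthfully" - this is TRUE because Leo is a knight.
- Leo (knight) says "At least one of us is a knave" - this is TRUE because Kate is a knave.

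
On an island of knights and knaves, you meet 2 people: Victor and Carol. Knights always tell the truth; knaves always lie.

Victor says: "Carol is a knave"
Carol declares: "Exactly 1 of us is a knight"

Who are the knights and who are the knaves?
Victor is a knave.
Carol is a knight.

Verification:
- Victor (knave) says "Carol is a knave" - this is FALSE (a lie) because Carol is a knight.
- Carol (knight) says "Exactly 1 of us is a knight" - this is TRUE because there are 1 knights.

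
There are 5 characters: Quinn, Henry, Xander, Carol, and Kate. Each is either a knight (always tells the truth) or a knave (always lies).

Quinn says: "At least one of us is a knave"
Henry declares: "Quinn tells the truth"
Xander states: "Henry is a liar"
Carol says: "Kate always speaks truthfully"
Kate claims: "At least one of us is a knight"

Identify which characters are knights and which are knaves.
Quinn is a knight.
Henry is a knight.
Xander is a knave.
Carol is a knight.
Kate is a knight.

Verification:
- Quinn (knight) says "At least one of us is a knave" - this is TRUE because Xander is a knave.
- Henry (knight) says "Quinn tells the truth" - this is TRUE because Quinn is a knight.
- Xander (knave) says "Henry is a liar" - this is FALSE (a lie) because Henry is a knight.
- Carol (knight) says "Kate always speaks truthfully" - this is TRUE because Kate is a knight.
- Kate (knight) says "At least one of us is a knight" - this is TRUE because Quinn, Henry, Carol, and Kate are knights.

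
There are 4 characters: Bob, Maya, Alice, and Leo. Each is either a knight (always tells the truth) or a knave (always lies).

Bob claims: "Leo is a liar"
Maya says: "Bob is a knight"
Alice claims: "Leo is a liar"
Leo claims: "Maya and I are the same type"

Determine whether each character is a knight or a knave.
Bob is a knight.
Maya is a knight.
Alice is a knight.
Leo is a knave.

Verification:
- Bob (knight) says "Leo is a liar" - this is TRUE because Leo is a knave.
- Maya (knight) says "Bob is a knight" - this is TRUE because Bob is a knight.
- Alice (knight) says "Leo is a liar" - this is TRUE because Leo is a knave.
- Leo (knave) says "Maya and I are the same type" - this is FALSE (a lie) because Leo is a knave and Maya is a knight.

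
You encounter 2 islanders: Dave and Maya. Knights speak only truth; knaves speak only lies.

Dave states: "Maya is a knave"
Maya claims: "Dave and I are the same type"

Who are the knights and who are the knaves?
Dave is a knight.
Maya is a knave.

Verification:
- Dave (knight) says "Maya is a knave" - this is TRUE because Maya is a knave.
- Maya (knave) says "Dave and I are the same type" - this is FALSE (a lie) because Maya is a knave and Dave is a knight.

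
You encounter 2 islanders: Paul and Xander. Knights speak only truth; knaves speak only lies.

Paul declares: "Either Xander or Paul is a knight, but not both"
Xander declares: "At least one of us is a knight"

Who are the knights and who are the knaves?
Paul is a knave.
Xander is a knave.

Verification:
- Paul (knave) says "Either Xander or Paul is a knight, but not both" - this is FALSE (a lie) because Xander is a knave and Paul is a knave.
- Xander (knave) says "At least one of us is a knight" - this is FALSE (a lie) because no one is a knight.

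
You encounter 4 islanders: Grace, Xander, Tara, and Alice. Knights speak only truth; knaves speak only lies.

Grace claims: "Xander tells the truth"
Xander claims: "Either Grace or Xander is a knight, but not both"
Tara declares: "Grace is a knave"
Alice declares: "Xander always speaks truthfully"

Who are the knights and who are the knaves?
Grace is a knave.
Xander is a knave.
Tara is a knight.
Alice is a knave.

Verification:
- Grace (knave) says "Xander tells the truth" - this is FALSE (a lie) because Xander is a knave.
- Xander (knave) says "Either Grace or Xander is a knight, but not both" - this is FALSE (a lie) because Grace is a knave and Xander is a knave.
- Tara (knight) says "Grace is a knave" - this is TRUE because Grace is a knave.
- Alice (knave) says "Xander always speaks truthfully" - this is FALSE (a lie) because Xander is a knave.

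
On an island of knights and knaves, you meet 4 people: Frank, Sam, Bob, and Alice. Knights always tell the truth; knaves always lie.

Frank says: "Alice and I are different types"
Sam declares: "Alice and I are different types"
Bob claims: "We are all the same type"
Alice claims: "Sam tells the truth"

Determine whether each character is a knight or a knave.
Frank is a knight.
Sam is a knave.
Bob is a knave.
Alice is a knave.

Verification:
- Frank (knight) says "Alice and I are different types" - this is TRUE because Frank is a knight and Alice is a knave.
- Sam (knave) says "Alice and I are different types" - this is FALSE (a lie) because Sam is a knave and Alice is a knave.
- Bob (knave) says "We are all the same type" - this is FALSE (a lie) because Frank is a knight and Sam, Bob, and Alice are knaves.
- Alice (knave) says "Sam tells the truth" - this is FALSE (a lie) because Sam is a knave.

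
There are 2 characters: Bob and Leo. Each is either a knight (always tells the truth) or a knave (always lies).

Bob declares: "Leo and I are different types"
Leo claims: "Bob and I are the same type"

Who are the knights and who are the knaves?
Bob is a knight.
Leo is a knave.

Verification:
- Bob (knight) says "Leo and I are different types" - this is TRUE because Bob is a knight and Leo is a knave.
- Leo (knave) says "Bob and I are the same type" - this is FALSE (a lie) because Leo is a knave and Bob is a knight.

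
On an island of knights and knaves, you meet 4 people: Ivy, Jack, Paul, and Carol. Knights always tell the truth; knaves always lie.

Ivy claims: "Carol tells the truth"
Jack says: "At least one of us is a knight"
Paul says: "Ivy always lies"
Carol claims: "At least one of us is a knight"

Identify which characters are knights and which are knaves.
Ivy is a knight.
Jack is a knight.
Paul is a knave.
Carol is a knight.

Verification:
- Ivy (knight) says "Carol tells the truth" - this is TRUE because Carol is a knight.
- Jack (knight) says "At least one of us is a knight" - this is TRUE because Ivy, Jack, and Carol are knights.
- Paul (knave) says "Ivy always lies" - this is FALSE (a lie) because Ivy is a knight.
- Carol (knight) says "At least one of us is a knight" - this is TRUE because Ivy, Jack, and Carol are knights.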